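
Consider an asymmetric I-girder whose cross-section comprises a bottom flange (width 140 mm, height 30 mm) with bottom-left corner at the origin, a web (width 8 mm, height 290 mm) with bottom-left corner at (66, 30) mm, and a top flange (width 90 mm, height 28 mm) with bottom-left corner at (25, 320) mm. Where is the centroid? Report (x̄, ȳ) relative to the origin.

x̄ = 70.00 mm, ȳ = 144.99 mm

bottom flange: A = 140 × 30 = 4200.00, centroid at (70.00, 15.00).
web: A = 8 × 290 = 2320.00, centroid at (70.00, 175.00).
top flange: A = 90 × 28 = 2520.00, centroid at (70.00, 334.00).
ΣA = 9040.00 mm², ΣAx̄ = 632800.00 mm³, ΣAȳ = 1310680.00 mm³.
x̄ = 632800.00/9040.00 = 70.00 mm; ȳ = 1310680.00/9040.00 = 144.99 mm.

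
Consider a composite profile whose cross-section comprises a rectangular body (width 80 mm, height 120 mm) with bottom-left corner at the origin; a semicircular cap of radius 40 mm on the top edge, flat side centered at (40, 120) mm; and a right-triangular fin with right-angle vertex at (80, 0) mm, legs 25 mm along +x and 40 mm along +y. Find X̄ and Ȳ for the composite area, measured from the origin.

X̄ = 41.92 mm, Ȳ = 73.49 mm

Part | A | x̄ᵢ | ȳᵢ | A·x̄ᵢ | A·ȳᵢ
rectangular body | 9600.00 | 40.00 | 60.00 | 384000.00 | 576000.00
semicircular top | 2513.27 | 40.00 | 136.98 | 100530.96 | 344259.56
triangular fin | 500.00 | 88.33 | 13.33 | 44166.67 | 6666.67
Σ | 12613.27 |  |  | 528697.63 | 926926.23
X̄ = 528697.63 / 12613.27 = 41.92 mm
Ȳ = 926926.23 / 12613.27 = 73.49 mm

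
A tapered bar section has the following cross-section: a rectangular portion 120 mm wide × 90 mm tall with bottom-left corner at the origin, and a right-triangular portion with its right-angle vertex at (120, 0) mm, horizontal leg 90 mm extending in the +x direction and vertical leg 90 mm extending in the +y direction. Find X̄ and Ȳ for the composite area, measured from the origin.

X̄ = 84.55 mm, Ȳ = 40.91 mm

rectangular portion: A = 120 × 90 = 10800.00, centroid at (60.00, 45.00).
triangular portion: A = ½·90·90 = 4050.00, centroid at (150.00, 30.00).
ΣA = 14850.00 mm²
ΣAX̄ = (10800.00)(60.00) + (4050.00)(150.00) = 1255500.00 mm³
ΣAȲ = (10800.00)(45.00) + (4050.00)(30.00) = 607500.00 mm³
X̄ = 1255500.00 / 14850.00 = 84.55 mm
Ȳ = 607500.00 / 14850.00 = 40.91 mm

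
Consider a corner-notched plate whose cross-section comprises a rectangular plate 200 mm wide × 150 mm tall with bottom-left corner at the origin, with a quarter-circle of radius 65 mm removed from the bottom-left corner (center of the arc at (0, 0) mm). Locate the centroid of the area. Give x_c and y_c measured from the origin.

x_c = 109.01 mm, y_c = 80.90 mm

plate: A = 200 × 150 = 30000.00, centroid at (100.00, 75.00).
removed quarter-circle: A = −¼π·65² = -3318.31, centroid at (27.59, 27.59).
ΣA = 26681.69 mm², ΣAx_c = 2908458.33 mm³, ΣAy_c = 2158458.33 mm³.
x_c = 2908458.33/26681.69 = 109.01 mm; y_c = 2158458.33/26681.69 = 80.90 mm.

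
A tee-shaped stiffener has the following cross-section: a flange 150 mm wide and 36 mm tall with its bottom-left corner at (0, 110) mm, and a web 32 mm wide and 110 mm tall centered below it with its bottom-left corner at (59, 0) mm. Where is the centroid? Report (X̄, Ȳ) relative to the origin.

X̄ = 75.00 mm, Ȳ = 99.19 mm

web: A = 32 × 110 = 3520.00, centroid at (75.00, 55.00).
flange: A = 150 × 36 = 5400.00, centroid at (75.00, 128.00).
ΣA = 8920.00 mm²
ΣAX̄ = (3520.00)(75.00) + (5400.00)(75.00) = 669000.00 mm³
ΣAȲ = (3520.00)(55.00) + (5400.00)(128.00) = 884800.00 mm³
X̄ = 669000.00 / 8920.00 = 75.00 mm
Ȳ = 884800.00 / 8920.00 = 99.19 mm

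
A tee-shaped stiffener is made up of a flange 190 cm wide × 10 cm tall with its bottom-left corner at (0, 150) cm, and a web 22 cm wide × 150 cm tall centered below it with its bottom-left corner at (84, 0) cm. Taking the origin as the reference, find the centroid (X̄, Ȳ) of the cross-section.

web: A = 22 × 150 = 3300.00, centroid at (95.00, 75.00).
flange: A = 190 × 10 = 1900.00, centroid at (95.00, 155.00).
ΣA = 5200.00 cm²
ΣAX̄ = (3300.00)(95.00) + (1900.00)(95.00) = 494000.00 cm³
ΣAȲ = (3300.00)(75.00) + (1900.00)(155.00) = 542000.00 cm³
X̄ = 494000.00 / 5200.00 = 95.00 cm
Ȳ = 542000.00 / 5200.00 = 104.23 cm

X̄ = 95.00 cm, Ȳ = 104.23 cm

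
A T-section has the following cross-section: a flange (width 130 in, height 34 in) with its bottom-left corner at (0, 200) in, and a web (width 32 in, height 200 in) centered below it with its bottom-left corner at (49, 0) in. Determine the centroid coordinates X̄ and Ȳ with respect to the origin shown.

X̄ = 65.00 in, Ȳ = 147.79 in

Part | A | x̄ᵢ | ȳᵢ | A·x̄ᵢ | A·ȳᵢ
web | 6400.00 | 65.00 | 100.00 | 416000.00 | 640000.00
flange | 4420.00 | 65.00 | 217.00 | 287300.00 | 959140.00
Σ | 10820.00 |  |  | 703300.00 | 1599140.00
X̄ = 703300.00 / 10820.00 = 65.00 in
Ȳ = 1599140.00 / 10820.00 = 147.79 in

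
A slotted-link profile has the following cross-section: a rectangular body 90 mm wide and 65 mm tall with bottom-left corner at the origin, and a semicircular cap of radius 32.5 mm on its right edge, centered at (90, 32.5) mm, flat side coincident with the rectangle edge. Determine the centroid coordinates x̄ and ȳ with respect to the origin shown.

rectangular body: A = 90 × 65 = 5850.00, centroid at (45.00, 32.50).
semicircular end: A = ½π·32.5² = 1659.15, centroid at (103.79, 32.50).
ΣA = 7509.15 mm², ΣAx̄ = 435459.24 mm³, ΣAȳ = 244047.49 mm³.
x̄ = 435459.24/7509.15 = 57.99 mm; ȳ = 244047.49/7509.15 = 32.50 mm.

x̄ = 57.99 mm, ȳ = 32.50 mm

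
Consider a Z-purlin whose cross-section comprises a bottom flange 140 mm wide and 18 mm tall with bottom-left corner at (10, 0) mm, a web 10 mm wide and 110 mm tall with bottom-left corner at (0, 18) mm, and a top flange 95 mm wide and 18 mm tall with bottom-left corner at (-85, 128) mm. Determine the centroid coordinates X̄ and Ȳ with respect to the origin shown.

bottom flange: A = 140 × 18 = 2520.00, centroid at (80.00, 9.00).
web: A = 10 × 110 = 1100.00, centroid at (5.00, 73.00).
top flange: A = 95 × 18 = 1710.00, centroid at (-37.50, 137.00).
ΣA = 5330.00 mm², ΣAX̄ = 142975.00 mm³, ΣAȲ = 337250.00 mm³.
X̄ = 142975.00/5330.00 = 26.82 mm; Ȳ = 337250.00/5330.00 = 63.27 mm.

X̄ = 26.82 mm, Ȳ = 63.27 mm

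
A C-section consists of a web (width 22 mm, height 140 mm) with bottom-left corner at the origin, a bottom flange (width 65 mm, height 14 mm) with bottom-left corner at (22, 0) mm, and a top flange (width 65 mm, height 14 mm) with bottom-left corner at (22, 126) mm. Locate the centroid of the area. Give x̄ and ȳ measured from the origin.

x̄ = 27.16 mm, ȳ = 70.00 mm

web: A = 22 × 140 = 3080.00, centroid at (11.00, 70.00).
bottom flange: A = 65 × 14 = 910.00, centroid at (54.50, 7.00).
top flange: A = 65 × 14 = 910.00, centroid at (54.50, 133.00).
ΣA = 4900.00 mm², ΣAx̄ = 133070.00 mm³, ΣAȳ = 343000.00 mm³.
x̄ = 133070.00/4900.00 = 27.16 mm; ȳ = 343000.00/4900.00 = 70.00 mm.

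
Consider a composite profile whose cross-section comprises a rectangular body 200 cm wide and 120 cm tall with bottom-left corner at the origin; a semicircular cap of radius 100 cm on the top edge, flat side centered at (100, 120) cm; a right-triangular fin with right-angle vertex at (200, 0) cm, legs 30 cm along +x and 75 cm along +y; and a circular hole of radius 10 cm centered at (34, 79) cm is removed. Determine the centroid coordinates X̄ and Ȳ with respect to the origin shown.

rectangular body: A = 200 × 120 = 24000.00, centroid at (100.00, 60.00).
semicircular top: A = ½π·100² = 15707.96, centroid at (100.00, 162.44).
triangular fin: A = ½·30·75 = 1125.00, centroid at (210.00, 25.00).
hole: A = −π·10² = -314.16, centroid at (34.00, 79.00).
ΣA = 40518.80 cm²
ΣAX̄ = (24000.00)(100.00) + (15707.96)(100.00) + (1125.00)(210.00) + (-314.16)(34.00) = 4196364.91 cm³
ΣAȲ = (24000.00)(60.00) + (15707.96)(162.44) + (1125.00)(25.00) + (-314.16)(79.00) = 3994928.68 cm³
X̄ = 4196364.91 / 40518.80 = 103.57 cm
Ȳ = 3994928.68 / 40518.80 = 98.59 cm

X̄ = 103.57 cm, Ȳ = 98.59 cm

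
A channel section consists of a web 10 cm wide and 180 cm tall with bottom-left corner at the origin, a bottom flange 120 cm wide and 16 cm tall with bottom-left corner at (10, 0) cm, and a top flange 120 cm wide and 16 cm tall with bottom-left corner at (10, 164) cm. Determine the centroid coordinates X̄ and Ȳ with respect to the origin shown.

web: A = 10 × 180 = 1800.00, centroid at (5.00, 90.00).
bottom flange: A = 120 × 16 = 1920.00, centroid at (70.00, 8.00).
top flange: A = 120 × 16 = 1920.00, centroid at (70.00, 172.00).
ΣA = 5640.00 cm²
ΣAX̄ = (1800.00)(5.00) + (1920.00)(70.00) + (1920.00)(70.00) = 277800.00 cm³
ΣAȲ = (1800.00)(90.00) + (1920.00)(8.00) + (1920.00)(172.00) = 507600.00 cm³
X̄ = 277800.00 / 5640.00 = 49.26 cm
Ȳ = 507600.00 / 5640.00 = 90.00 cm

X̄ = 49.26 cm, Ȳ = 90.00 cm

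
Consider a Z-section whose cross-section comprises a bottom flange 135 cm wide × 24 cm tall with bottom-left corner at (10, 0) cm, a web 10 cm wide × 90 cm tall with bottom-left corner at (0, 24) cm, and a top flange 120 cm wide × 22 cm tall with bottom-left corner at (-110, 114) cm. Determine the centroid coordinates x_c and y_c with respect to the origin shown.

x_c = 18.23 cm, y_c = 63.57 cm

bottom flange: A = 135 × 24 = 3240.00, centroid at (77.50, 12.00).
web: A = 10 × 90 = 900.00, centroid at (5.00, 69.00).
top flange: A = 120 × 22 = 2640.00, centroid at (-50.00, 125.00).
ΣA = 6780.00 cm²
ΣAx_c = (3240.00)(77.50) + (900.00)(5.00) + (2640.00)(-50.00) = 123600.00 cm³
ΣAy_c = (3240.00)(12.00) + (900.00)(69.00) + (2640.00)(125.00) = 430980.00 cm³
x_c = 123600.00 / 6780.00 = 18.23 cm
y_c = 430980.00 / 6780.00 = 63.57 cm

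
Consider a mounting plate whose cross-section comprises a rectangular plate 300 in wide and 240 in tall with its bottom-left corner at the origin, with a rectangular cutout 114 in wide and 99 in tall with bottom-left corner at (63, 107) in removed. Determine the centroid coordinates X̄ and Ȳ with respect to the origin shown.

plate: A = 300 × 240 = 72000.00, centroid at (150.00, 120.00).
hole: A = −(114 × 99) = -11286.00, centroid at (120.00, 156.50).
ΣA = 60714.00 in², ΣAX̄ = 9445680.00 in³, ΣAȲ = 6873741.00 in³.
X̄ = 9445680.00/60714.00 = 155.58 in; Ȳ = 6873741.00/60714.00 = 113.22 in.

X̄ = 155.58 in, Ȳ = 113.22 in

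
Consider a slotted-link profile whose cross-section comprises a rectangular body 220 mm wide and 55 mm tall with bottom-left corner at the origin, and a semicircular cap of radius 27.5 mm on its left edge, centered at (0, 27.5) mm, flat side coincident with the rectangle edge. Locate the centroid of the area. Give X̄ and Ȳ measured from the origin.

rectangular body: A = 220 × 55 = 12100.00, centroid at (110.00, 27.50).
semicircular end: A = ½π·27.5² = 1187.91, centroid at (-11.67, 27.50).
ΣA = 13287.91 mm², ΣAX̄ = 1317135.42 mm³, ΣAȲ = 365417.65 mm³.
X̄ = 1317135.42/13287.91 = 99.12 mm; Ȳ = 365417.65/13287.91 = 27.50 mm.

X̄ = 99.12 mm, Ȳ = 27.50 mm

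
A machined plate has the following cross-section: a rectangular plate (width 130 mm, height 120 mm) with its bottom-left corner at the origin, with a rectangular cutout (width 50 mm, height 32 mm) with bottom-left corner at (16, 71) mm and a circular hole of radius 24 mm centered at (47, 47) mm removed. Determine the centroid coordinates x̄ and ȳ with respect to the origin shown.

x̄ = 70.82 mm, ȳ = 58.39 mm

Part | A | x̄ᵢ | ȳᵢ | A·x̄ᵢ | A·ȳᵢ
plate | 15600.00 | 65.00 | 60.00 | 1014000.00 | 936000.00
hole 1 | -1600.00 | 41.00 | 87.00 | -65600.00 | -139200.00
hole 2 | -1809.56 | 47.00 | 47.00 | -85049.20 | -85049.20
Σ | 12190.44 |  |  | 863350.80 | 711750.80
x̄ = 863350.80 / 12190.44 = 70.82 mm
ȳ = 711750.80 / 12190.44 = 58.39 mm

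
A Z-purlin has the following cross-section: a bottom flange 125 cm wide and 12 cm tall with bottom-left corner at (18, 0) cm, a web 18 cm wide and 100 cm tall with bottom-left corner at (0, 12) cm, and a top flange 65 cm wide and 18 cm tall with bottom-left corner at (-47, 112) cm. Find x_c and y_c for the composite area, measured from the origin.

x_c = 26.84 cm, y_c = 58.65 cm

bottom flange: A = 125 × 12 = 1500.00, centroid at (80.50, 6.00).
web: A = 18 × 100 = 1800.00, centroid at (9.00, 62.00).
top flange: A = 65 × 18 = 1170.00, centroid at (-14.50, 121.00).
ΣA = 4470.00 cm²
ΣAx_c = (1500.00)(80.50) + (1800.00)(9.00) + (1170.00)(-14.50) = 119985.00 cm³
ΣAy_c = (1500.00)(6.00) + (1800.00)(62.00) + (1170.00)(121.00) = 262170.00 cm³
x_c = 119985.00 / 4470.00 = 26.84 cm
y_c = 262170.00 / 4470.00 = 58.65 cm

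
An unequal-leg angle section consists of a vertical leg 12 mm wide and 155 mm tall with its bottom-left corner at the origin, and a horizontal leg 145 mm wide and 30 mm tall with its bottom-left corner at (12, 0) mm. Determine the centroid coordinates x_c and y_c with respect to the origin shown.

vertical leg: A = 12 × 155 = 1860.00, centroid at (6.00, 77.50).
horizontal leg: A = 145 × 30 = 4350.00, centroid at (84.50, 15.00).
ΣA = 6210.00 mm²
ΣAx_c = (1860.00)(6.00) + (4350.00)(84.50) = 378735.00 mm³
ΣAy_c = (1860.00)(77.50) + (4350.00)(15.00) = 209400.00 mm³
x_c = 378735.00 / 6210.00 = 60.99 mm
y_c = 209400.00 / 6210.00 = 33.72 mm

x_c = 60.99 mm, y_c = 33.72 mm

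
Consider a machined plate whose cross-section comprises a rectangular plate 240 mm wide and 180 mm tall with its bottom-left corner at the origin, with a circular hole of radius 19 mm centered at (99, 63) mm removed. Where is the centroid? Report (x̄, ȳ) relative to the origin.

x̄ = 120.57 mm, ȳ = 90.73 mm

plate: A = 240 × 180 = 43200.00, centroid at (120.00, 90.00).
hole: A = −π·19² = -1134.11, centroid at (99.00, 63.00).
ΣA = 42065.89 mm²
ΣAx̄ = (43200.00)(120.00) + (-1134.11)(99.00) = 5071722.62 mm³
ΣAȳ = (43200.00)(90.00) + (-1134.11)(63.00) = 3816550.76 mm³
x̄ = 5071722.62 / 42065.89 = 120.57 mm
ȳ = 3816550.76 / 42065.89 = 90.73 mm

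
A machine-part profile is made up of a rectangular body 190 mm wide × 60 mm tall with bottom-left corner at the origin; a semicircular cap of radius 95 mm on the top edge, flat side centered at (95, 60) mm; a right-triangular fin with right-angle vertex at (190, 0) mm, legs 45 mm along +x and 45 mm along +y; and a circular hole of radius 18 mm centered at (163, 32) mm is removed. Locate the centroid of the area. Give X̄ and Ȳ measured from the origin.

X̄ = 96.65 mm, Ȳ = 68.31 mm

Part | A | x̄ᵢ | ȳᵢ | A·x̄ᵢ | A·ȳᵢ
rectangular body | 11400.00 | 95.00 | 30.00 | 1083000.00 | 342000.00
semicircular top | 14176.44 | 95.00 | 100.32 | 1346761.50 | 1422169.54
triangular fin | 1012.50 | 205.00 | 15.00 | 207562.50 | 15187.50
hole | -1017.88 | 163.00 | 32.00 | -165913.79 | -32572.03
Σ | 25571.06 |  |  | 2471410.21 | 1746785.01
X̄ = 2471410.21 / 25571.06 = 96.65 mm
Ȳ = 1746785.01 / 25571.06 = 68.31 mm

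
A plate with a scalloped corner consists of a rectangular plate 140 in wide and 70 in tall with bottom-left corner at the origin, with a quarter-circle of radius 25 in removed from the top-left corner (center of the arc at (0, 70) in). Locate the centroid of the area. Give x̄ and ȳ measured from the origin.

x̄ = 73.13 in, ȳ = 33.71 in

plate: A = 140 × 70 = 9800.00, centroid at (70.00, 35.00).
removed quarter-circle: A = −¼π·25² = -490.87, centroid at (10.61, 59.39).
ΣA = 9309.13 in², ΣAx̄ = 680791.67 in³, ΣAȳ = 313847.16 in³.
x̄ = 680791.67/9309.13 = 73.13 in; ȳ = 313847.16/9309.13 = 33.71 in.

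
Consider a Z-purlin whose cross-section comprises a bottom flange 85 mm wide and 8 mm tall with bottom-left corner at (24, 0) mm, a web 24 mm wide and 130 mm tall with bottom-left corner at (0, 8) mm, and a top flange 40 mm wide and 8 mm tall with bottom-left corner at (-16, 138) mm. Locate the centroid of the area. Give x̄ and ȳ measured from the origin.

bottom flange: A = 85 × 8 = 680.00, centroid at (66.50, 4.00).
web: A = 24 × 130 = 3120.00, centroid at (12.00, 73.00).
top flange: A = 40 × 8 = 320.00, centroid at (4.00, 142.00).
ΣA = 4120.00 mm², ΣAx̄ = 83940.00 mm³, ΣAȳ = 275920.00 mm³.
x̄ = 83940.00/4120.00 = 20.37 mm; ȳ = 275920.00/4120.00 = 66.97 mm.

x̄ = 20.37 mm, ȳ = 66.97 mm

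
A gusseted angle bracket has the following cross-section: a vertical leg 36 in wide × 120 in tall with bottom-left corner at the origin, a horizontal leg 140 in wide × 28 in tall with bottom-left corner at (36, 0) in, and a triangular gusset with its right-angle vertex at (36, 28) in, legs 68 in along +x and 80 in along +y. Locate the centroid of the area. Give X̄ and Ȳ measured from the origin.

X̄ = 59.57 in, Ȳ = 42.22 in

vertical leg: A = 36 × 120 = 4320.00, centroid at (18.00, 60.00).
horizontal leg: A = 140 × 28 = 3920.00, centroid at (106.00, 14.00).
gusset: A = ½·68·80 = 2720.00, centroid at (58.67, 54.67).
ΣA = 10960.00 in², ΣAX̄ = 652853.33 in³, ΣAȲ = 462773.33 in³.
X̄ = 652853.33/10960.00 = 59.57 in; Ȳ = 462773.33/10960.00 = 42.22 in.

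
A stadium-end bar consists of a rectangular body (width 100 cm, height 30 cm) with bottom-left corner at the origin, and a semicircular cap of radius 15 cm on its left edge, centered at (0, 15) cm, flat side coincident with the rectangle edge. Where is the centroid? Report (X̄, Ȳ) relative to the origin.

X̄ = 44.06 cm, Ȳ = 15.00 cm

rectangular body: A = 100 × 30 = 3000.00, centroid at (50.00, 15.00).
semicircular end: A = ½π·15² = 353.43, centroid at (-6.37, 15.00).
ΣA = 3353.43 cm², ΣAX̄ = 147750.00 cm³, ΣAȲ = 50301.44 cm³.
X̄ = 147750.00/3353.43 = 44.06 cm; Ȳ = 50301.44/3353.43 = 15.00 cm.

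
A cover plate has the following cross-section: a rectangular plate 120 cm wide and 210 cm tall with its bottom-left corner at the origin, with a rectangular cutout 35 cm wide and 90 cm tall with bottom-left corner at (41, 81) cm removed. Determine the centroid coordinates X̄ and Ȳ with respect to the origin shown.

X̄ = 60.21 cm, Ȳ = 102.00 cm

plate: A = 120 × 210 = 25200.00, centroid at (60.00, 105.00).
hole: A = −(35 × 90) = -3150.00, centroid at (58.50, 126.00).
ΣA = 22050.00 cm²
ΣAX̄ = (25200.00)(60.00) + (-3150.00)(58.50) = 1327725.00 cm³
ΣAȲ = (25200.00)(105.00) + (-3150.00)(126.00) = 2249100.00 cm³
X̄ = 1327725.00 / 22050.00 = 60.21 cm
Ȳ = 2249100.00 / 22050.00 = 102.00 cm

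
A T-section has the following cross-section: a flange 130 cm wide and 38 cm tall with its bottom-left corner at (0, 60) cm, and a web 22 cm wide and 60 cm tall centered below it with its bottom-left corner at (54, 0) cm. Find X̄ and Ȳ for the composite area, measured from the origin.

Part | A | x̄ᵢ | ȳᵢ | A·x̄ᵢ | A·ȳᵢ
web | 1320.00 | 65.00 | 30.00 | 85800.00 | 39600.00
flange | 4940.00 | 65.00 | 79.00 | 321100.00 | 390260.00
Σ | 6260.00 |  |  | 406900.00 | 429860.00
X̄ = 406900.00 / 6260.00 = 65.00 cm
Ȳ = 429860.00 / 6260.00 = 68.67 cm

X̄ = 65.00 cm, Ȳ = 68.67 cm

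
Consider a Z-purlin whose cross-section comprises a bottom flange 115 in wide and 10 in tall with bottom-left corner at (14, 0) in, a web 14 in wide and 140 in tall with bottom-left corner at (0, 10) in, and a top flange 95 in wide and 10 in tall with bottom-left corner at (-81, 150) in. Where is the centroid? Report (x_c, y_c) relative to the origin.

bottom flange: A = 115 × 10 = 1150.00, centroid at (71.50, 5.00).
web: A = 14 × 140 = 1960.00, centroid at (7.00, 80.00).
top flange: A = 95 × 10 = 950.00, centroid at (-33.50, 155.00).
ΣA = 4060.00 in²
ΣAx_c = (1150.00)(71.50) + (1960.00)(7.00) + (950.00)(-33.50) = 64120.00 in³
ΣAy_c = (1150.00)(5.00) + (1960.00)(80.00) + (950.00)(155.00) = 309800.00 in³
x_c = 64120.00 / 4060.00 = 15.79 in
y_c = 309800.00 / 4060.00 = 76.31 in

x_c = 15.79 in, y_c = 76.31 in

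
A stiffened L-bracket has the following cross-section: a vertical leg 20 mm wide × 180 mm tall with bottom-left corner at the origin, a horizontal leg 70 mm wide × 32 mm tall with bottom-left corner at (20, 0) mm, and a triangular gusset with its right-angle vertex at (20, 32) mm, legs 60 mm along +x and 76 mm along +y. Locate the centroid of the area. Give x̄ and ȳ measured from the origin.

x̄ = 30.84 mm, ȳ = 60.41 mm

vertical leg: A = 20 × 180 = 3600.00, centroid at (10.00, 90.00).
horizontal leg: A = 70 × 32 = 2240.00, centroid at (55.00, 16.00).
gusset: A = ½·60·76 = 2280.00, centroid at (40.00, 57.33).
ΣA = 8120.00 mm², ΣAx̄ = 250400.00 mm³, ΣAȳ = 490560.00 mm³.
x̄ = 250400.00/8120.00 = 30.84 mm; ȳ = 490560.00/8120.00 = 60.41 mm.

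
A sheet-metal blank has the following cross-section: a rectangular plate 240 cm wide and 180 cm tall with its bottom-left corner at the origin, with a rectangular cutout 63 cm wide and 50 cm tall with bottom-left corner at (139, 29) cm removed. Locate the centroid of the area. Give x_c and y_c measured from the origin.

x_c = 116.03 cm, y_c = 92.83 cm

Part | A | x̄ᵢ | ȳᵢ | A·x̄ᵢ | A·ȳᵢ
plate | 43200.00 | 120.00 | 90.00 | 5184000.00 | 3888000.00
hole | -3150.00 | 170.50 | 54.00 | -537075.00 | -170100.00
Σ | 40050.00 |  |  | 4646925.00 | 3717900.00
x_c = 4646925.00 / 40050.00 = 116.03 cm
y_c = 3717900.00 / 40050.00 = 92.83 cm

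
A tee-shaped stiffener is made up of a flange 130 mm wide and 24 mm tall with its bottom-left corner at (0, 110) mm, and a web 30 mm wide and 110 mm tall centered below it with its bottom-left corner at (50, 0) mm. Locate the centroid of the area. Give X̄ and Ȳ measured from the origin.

web: A = 30 × 110 = 3300.00, centroid at (65.00, 55.00).
flange: A = 130 × 24 = 3120.00, centroid at (65.00, 122.00).
ΣA = 6420.00 mm², ΣAX̄ = 417300.00 mm³, ΣAȲ = 562140.00 mm³.
X̄ = 417300.00/6420.00 = 65.00 mm; Ȳ = 562140.00/6420.00 = 87.56 mm.

X̄ = 65.00 mm, Ȳ = 87.56 mm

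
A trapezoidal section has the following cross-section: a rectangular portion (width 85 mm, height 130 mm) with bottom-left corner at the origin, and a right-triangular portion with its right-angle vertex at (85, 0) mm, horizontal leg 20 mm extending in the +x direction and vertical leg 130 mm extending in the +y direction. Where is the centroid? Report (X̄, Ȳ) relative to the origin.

X̄ = 47.68 mm, Ȳ = 62.72 mm

rectangular portion: A = 85 × 130 = 11050.00, centroid at (42.50, 65.00).
triangular portion: A = ½·20·130 = 1300.00, centroid at (91.67, 43.33).
ΣA = 12350.00 mm²
ΣAX̄ = (11050.00)(42.50) + (1300.00)(91.67) = 588791.67 mm³
ΣAȲ = (11050.00)(65.00) + (1300.00)(43.33) = 774583.33 mm³
X̄ = 588791.67 / 12350.00 = 47.68 mm
Ȳ = 774583.33 / 12350.00 = 62.72 mm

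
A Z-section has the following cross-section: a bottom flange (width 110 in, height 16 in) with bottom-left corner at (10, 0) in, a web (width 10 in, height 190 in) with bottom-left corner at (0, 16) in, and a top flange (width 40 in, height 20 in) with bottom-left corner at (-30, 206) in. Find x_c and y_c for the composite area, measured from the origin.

x_c = 25.99 in, y_c = 89.19 in

Part | A | x̄ᵢ | ȳᵢ | A·x̄ᵢ | A·ȳᵢ
bottom flange | 1760.00 | 65.00 | 8.00 | 114400.00 | 14080.00
web | 1900.00 | 5.00 | 111.00 | 9500.00 | 210900.00
top flange | 800.00 | -10.00 | 216.00 | -8000.00 | 172800.00
Σ | 4460.00 |  |  | 115900.00 | 397780.00
x_c = 115900.00 / 4460.00 = 25.99 in
y_c = 397780.00 / 4460.00 = 89.19 in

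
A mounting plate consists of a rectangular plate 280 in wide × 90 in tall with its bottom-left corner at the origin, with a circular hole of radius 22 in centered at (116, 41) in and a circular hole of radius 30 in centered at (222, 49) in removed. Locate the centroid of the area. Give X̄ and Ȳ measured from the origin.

X̄ = 130.63 in, Ȳ = 44.75 in

plate: A = 280 × 90 = 25200.00, centroid at (140.00, 45.00).
hole 1: A = −π·22² = -1520.53, centroid at (116.00, 41.00).
hole 2: A = −π·30² = -2827.43, centroid at (222.00, 49.00).
ΣA = 20852.04 in², ΣAX̄ = 2723928.21 in³, ΣAȲ = 933114.00 in³.
X̄ = 2723928.21/20852.04 = 130.63 in; Ȳ = 933114.00/20852.04 = 44.75 in.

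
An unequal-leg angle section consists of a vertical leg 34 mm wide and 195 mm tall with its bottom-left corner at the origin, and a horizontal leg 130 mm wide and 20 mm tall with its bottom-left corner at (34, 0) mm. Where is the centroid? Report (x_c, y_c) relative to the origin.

vertical leg: A = 34 × 195 = 6630.00, centroid at (17.00, 97.50).
horizontal leg: A = 130 × 20 = 2600.00, centroid at (99.00, 10.00).
ΣA = 9230.00 mm², ΣAx_c = 370110.00 mm³, ΣAy_c = 672425.00 mm³.
x_c = 370110.00/9230.00 = 40.10 mm; y_c = 672425.00/9230.00 = 72.85 mm.

x_c = 40.10 mm, y_c = 72.85 mm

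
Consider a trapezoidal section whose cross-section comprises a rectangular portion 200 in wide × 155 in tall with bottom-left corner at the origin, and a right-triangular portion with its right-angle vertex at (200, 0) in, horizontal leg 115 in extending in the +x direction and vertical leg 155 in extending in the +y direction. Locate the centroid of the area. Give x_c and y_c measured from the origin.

rectangular portion: A = 200 × 155 = 31000.00, centroid at (100.00, 77.50).
triangular portion: A = ½·115·155 = 8912.50, centroid at (238.33, 51.67).
ΣA = 39912.50 in², ΣAx_c = 5224145.83 in³, ΣAy_c = 2862979.17 in³.
x_c = 5224145.83/39912.50 = 130.89 in; y_c = 2862979.17/39912.50 = 71.73 in.

x_c = 130.89 in, y_c = 71.73 in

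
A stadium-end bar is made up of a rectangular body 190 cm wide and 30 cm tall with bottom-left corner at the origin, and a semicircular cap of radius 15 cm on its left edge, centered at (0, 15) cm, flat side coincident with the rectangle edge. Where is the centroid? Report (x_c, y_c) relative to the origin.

rectangular body: A = 190 × 30 = 5700.00, centroid at (95.00, 15.00).
semicircular end: A = ½π·15² = 353.43, centroid at (-6.37, 15.00).
ΣA = 6053.43 cm²
ΣAx_c = (5700.00)(95.00) + (353.43)(-6.37) = 539250.00 cm³
ΣAy_c = (5700.00)(15.00) + (353.43)(15.00) = 90801.44 cm³
x_c = 539250.00 / 6053.43 = 89.08 cm
y_c = 90801.44 / 6053.43 = 15.00 cm

x_c = 89.08 cm, y_c = 15.00 cm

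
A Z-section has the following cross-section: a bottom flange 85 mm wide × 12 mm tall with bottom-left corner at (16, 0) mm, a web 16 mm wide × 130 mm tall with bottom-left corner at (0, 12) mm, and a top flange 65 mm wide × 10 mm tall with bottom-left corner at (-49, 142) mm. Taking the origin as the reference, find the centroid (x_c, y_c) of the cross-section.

x_c = 17.49 mm, y_c = 69.82 mm

Part | A | x̄ᵢ | ȳᵢ | A·x̄ᵢ | A·ȳᵢ
bottom flange | 1020.00 | 58.50 | 6.00 | 59670.00 | 6120.00
web | 2080.00 | 8.00 | 77.00 | 16640.00 | 160160.00
top flange | 650.00 | -16.50 | 147.00 | -10725.00 | 95550.00
Σ | 3750.00 |  |  | 65585.00 | 261830.00
x_c = 65585.00 / 3750.00 = 17.49 mm
y_c = 261830.00 / 3750.00 = 69.82 mm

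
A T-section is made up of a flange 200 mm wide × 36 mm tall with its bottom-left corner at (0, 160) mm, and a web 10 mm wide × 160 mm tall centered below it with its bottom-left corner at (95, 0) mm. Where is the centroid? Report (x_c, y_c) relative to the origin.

x_c = 100.00 mm, y_c = 160.18 mm

Part | A | x̄ᵢ | ȳᵢ | A·x̄ᵢ | A·ȳᵢ
web | 1600.00 | 100.00 | 80.00 | 160000.00 | 128000.00
flange | 7200.00 | 100.00 | 178.00 | 720000.00 | 1281600.00
Σ | 8800.00 |  |  | 880000.00 | 1409600.00
x_c = 880000.00 / 8800.00 = 100.00 mm
y_c = 1409600.00 / 8800.00 = 160.18 mm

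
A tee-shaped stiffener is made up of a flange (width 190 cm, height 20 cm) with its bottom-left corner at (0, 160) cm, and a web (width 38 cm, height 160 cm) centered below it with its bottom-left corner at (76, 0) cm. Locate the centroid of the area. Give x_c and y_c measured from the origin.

x_c = 95.00 cm, y_c = 114.62 cm

web: A = 38 × 160 = 6080.00, centroid at (95.00, 80.00).
flange: A = 190 × 20 = 3800.00, centroid at (95.00, 170.00).
ΣA = 9880.00 cm²
ΣAx_c = (6080.00)(95.00) + (3800.00)(95.00) = 938600.00 cm³
ΣAy_c = (6080.00)(80.00) + (3800.00)(170.00) = 1132400.00 cm³
x_c = 938600.00 / 9880.00 = 95.00 cm
y_c = 1132400.00 / 9880.00 = 114.62 cm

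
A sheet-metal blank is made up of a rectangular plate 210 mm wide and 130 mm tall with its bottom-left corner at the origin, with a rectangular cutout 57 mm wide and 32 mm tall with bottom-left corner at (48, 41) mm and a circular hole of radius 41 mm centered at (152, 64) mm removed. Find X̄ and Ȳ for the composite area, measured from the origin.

X̄ = 95.28 mm, Ȳ = 65.98 mm

plate: A = 210 × 130 = 27300.00, centroid at (105.00, 65.00).
hole 1: A = −(57 × 32) = -1824.00, centroid at (76.50, 57.00).
hole 2: A = −π·41² = -5281.02, centroid at (152.00, 64.00).
ΣA = 20194.98 mm²
ΣAX̄ = (27300.00)(105.00) + (-1824.00)(76.50) + (-5281.02)(152.00) = 1924249.38 mm³
ΣAȲ = (27300.00)(65.00) + (-1824.00)(57.00) + (-5281.02)(64.00) = 1332546.90 mm³
X̄ = 1924249.38 / 20194.98 = 95.28 mm
Ȳ = 1332546.90 / 20194.98 = 65.98 mm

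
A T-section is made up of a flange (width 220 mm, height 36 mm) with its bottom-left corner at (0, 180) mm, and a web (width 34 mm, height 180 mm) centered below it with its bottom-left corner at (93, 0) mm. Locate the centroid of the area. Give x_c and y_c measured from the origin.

web: A = 34 × 180 = 6120.00, centroid at (110.00, 90.00).
flange: A = 220 × 36 = 7920.00, centroid at (110.00, 198.00).
ΣA = 14040.00 mm²
ΣAx_c = (6120.00)(110.00) + (7920.00)(110.00) = 1544400.00 mm³
ΣAy_c = (6120.00)(90.00) + (7920.00)(198.00) = 2118960.00 mm³
x_c = 1544400.00 / 14040.00 = 110.00 mm
y_c = 2118960.00 / 14040.00 = 150.92 mm

x_c = 110.00 mm, y_c = 150.92 mm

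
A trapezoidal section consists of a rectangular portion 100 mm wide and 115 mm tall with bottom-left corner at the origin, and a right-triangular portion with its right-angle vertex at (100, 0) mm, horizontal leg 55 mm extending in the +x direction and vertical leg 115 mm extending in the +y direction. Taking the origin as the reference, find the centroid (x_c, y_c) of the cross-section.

Part | A | x̄ᵢ | ȳᵢ | A·x̄ᵢ | A·ȳᵢ
rectangular portion | 11500.00 | 50.00 | 57.50 | 575000.00 | 661250.00
triangular portion | 3162.50 | 118.33 | 38.33 | 374229.17 | 121229.17
Σ | 14662.50 |  |  | 949229.17 | 782479.17
x_c = 949229.17 / 14662.50 = 64.74 mm
y_c = 782479.17 / 14662.50 = 53.37 mm

x_c = 64.74 mm, y_c = 53.37 mm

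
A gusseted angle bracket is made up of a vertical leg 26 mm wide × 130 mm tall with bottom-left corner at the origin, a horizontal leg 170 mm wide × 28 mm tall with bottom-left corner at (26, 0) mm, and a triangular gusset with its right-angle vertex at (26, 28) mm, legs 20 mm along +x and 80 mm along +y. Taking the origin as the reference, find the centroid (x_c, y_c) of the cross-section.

vertical leg: A = 26 × 130 = 3380.00, centroid at (13.00, 65.00).
horizontal leg: A = 170 × 28 = 4760.00, centroid at (111.00, 14.00).
gusset: A = ½·20·80 = 800.00, centroid at (32.67, 54.67).
ΣA = 8940.00 mm², ΣAx_c = 598433.33 mm³, ΣAy_c = 330073.33 mm³.
x_c = 598433.33/8940.00 = 66.94 mm; y_c = 330073.33/8940.00 = 36.92 mm.

x_c = 66.94 mm, y_c = 36.92 mm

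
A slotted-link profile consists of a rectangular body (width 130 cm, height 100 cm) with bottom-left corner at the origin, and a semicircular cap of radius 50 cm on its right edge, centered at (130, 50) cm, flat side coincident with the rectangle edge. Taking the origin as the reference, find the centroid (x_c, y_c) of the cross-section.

rectangular body: A = 130 × 100 = 13000.00, centroid at (65.00, 50.00).
semicircular end: A = ½π·50² = 3926.99, centroid at (151.22, 50.00).
ΣA = 16926.99 cm²
ΣAx_c = (13000.00)(65.00) + (3926.99)(151.22) = 1438842.14 cm³
ΣAy_c = (13000.00)(50.00) + (3926.99)(50.00) = 846349.54 cm³
x_c = 1438842.14 / 16926.99 = 85.00 cm
y_c = 846349.54 / 16926.99 = 50.00 cm

x_c = 85.00 cm, y_c = 50.00 cm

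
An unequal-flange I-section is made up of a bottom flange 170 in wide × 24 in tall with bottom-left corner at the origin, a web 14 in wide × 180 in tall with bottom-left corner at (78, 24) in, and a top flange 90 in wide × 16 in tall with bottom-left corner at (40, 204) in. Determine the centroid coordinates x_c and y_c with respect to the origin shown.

bottom flange: A = 170 × 24 = 4080.00, centroid at (85.00, 12.00).
web: A = 14 × 180 = 2520.00, centroid at (85.00, 114.00).
top flange: A = 90 × 16 = 1440.00, centroid at (85.00, 212.00).
ΣA = 8040.00 in²
ΣAx_c = (4080.00)(85.00) + (2520.00)(85.00) + (1440.00)(85.00) = 683400.00 in³
ΣAy_c = (4080.00)(12.00) + (2520.00)(114.00) + (1440.00)(212.00) = 641520.00 in³
x_c = 683400.00 / 8040.00 = 85.00 in
y_c = 641520.00 / 8040.00 = 79.79 in

x_c = 85.00 in, y_c = 79.79 in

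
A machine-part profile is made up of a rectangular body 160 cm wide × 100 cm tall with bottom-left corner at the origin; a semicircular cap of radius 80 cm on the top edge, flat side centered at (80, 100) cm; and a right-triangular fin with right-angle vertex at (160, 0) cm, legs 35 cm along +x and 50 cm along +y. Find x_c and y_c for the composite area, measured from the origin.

x_c = 82.98 cm, y_c = 80.26 cm

Part | A | x̄ᵢ | ȳᵢ | A·x̄ᵢ | A·ȳᵢ
rectangular body | 16000.00 | 80.00 | 50.00 | 1280000.00 | 800000.00
semicircular top | 10053.10 | 80.00 | 133.95 | 804247.72 | 1346642.98
triangular fin | 875.00 | 171.67 | 16.67 | 150208.33 | 14583.33
Σ | 26928.10 |  |  | 2234456.05 | 2161226.32
x_c = 2234456.05 / 26928.10 = 82.98 cm
y_c = 2161226.32 / 26928.10 = 80.26 cm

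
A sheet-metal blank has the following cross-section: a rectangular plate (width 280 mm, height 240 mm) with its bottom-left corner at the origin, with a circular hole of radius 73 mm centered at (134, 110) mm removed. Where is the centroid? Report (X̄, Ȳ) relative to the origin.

X̄ = 141.99 mm, Ȳ = 123.32 mm

plate: A = 280 × 240 = 67200.00, centroid at (140.00, 120.00).
hole: A = −π·73² = -16741.55, centroid at (134.00, 110.00).
ΣA = 50458.45 mm²
ΣAX̄ = (67200.00)(140.00) + (-16741.55)(134.00) = 7164632.67 mm³
ΣAȲ = (67200.00)(120.00) + (-16741.55)(110.00) = 6222429.80 mm³
X̄ = 7164632.67 / 50458.45 = 141.99 mm
Ȳ = 6222429.80 / 50458.45 = 123.32 mm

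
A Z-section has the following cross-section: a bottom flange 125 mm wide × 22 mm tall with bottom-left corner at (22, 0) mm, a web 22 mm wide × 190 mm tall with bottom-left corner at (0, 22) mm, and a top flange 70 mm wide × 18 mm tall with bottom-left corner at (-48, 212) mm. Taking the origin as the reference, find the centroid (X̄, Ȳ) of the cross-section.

X̄ = 31.99 mm, Ȳ = 97.41 mm

bottom flange: A = 125 × 22 = 2750.00, centroid at (84.50, 11.00).
web: A = 22 × 190 = 4180.00, centroid at (11.00, 117.00).
top flange: A = 70 × 18 = 1260.00, centroid at (-13.00, 221.00).
ΣA = 8190.00 mm²
ΣAX̄ = (2750.00)(84.50) + (4180.00)(11.00) + (1260.00)(-13.00) = 261975.00 mm³
ΣAȲ = (2750.00)(11.00) + (4180.00)(117.00) + (1260.00)(221.00) = 797770.00 mm³
X̄ = 261975.00 / 8190.00 = 31.99 mm
Ȳ = 797770.00 / 8190.00 = 97.41 mm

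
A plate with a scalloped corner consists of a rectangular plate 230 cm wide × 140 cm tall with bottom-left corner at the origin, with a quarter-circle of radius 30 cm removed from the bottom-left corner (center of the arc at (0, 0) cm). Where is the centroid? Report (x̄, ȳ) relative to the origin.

plate: A = 230 × 140 = 32200.00, centroid at (115.00, 70.00).
removed quarter-circle: A = −¼π·30² = -706.86, centroid at (12.73, 12.73).
ΣA = 31493.14 cm²
ΣAx̄ = (32200.00)(115.00) + (-706.86)(12.73) = 3694000.00 cm³
ΣAȳ = (32200.00)(70.00) + (-706.86)(12.73) = 2245000.00 cm³
x̄ = 3694000.00 / 31493.14 = 117.30 cm
ȳ = 2245000.00 / 31493.14 = 71.29 cm

x̄ = 117.30 cm, ȳ = 71.29 cm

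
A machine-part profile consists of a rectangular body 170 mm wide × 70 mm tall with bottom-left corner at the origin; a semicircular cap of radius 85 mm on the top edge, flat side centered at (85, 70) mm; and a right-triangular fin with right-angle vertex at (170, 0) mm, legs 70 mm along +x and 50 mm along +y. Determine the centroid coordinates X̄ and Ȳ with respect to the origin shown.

rectangular body: A = 170 × 70 = 11900.00, centroid at (85.00, 35.00).
semicircular top: A = ½π·85² = 11349.00, centroid at (85.00, 106.08).
triangular fin: A = ½·70·50 = 1750.00, centroid at (193.33, 16.67).
ΣA = 24999.00 mm², ΣAX̄ = 2314498.63 mm³, ΣAȲ = 1649513.58 mm³.
X̄ = 2314498.63/24999.00 = 92.58 mm; Ȳ = 1649513.58/24999.00 = 65.98 mm.

X̄ = 92.58 mm, Ȳ = 65.98 mm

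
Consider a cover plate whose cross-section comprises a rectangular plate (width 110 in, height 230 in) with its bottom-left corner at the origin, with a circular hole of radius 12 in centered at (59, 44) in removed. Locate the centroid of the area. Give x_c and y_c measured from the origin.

x_c = 54.93 in, y_c = 116.29 in

Part | A | x̄ᵢ | ȳᵢ | A·x̄ᵢ | A·ȳᵢ
plate | 25300.00 | 55.00 | 115.00 | 1391500.00 | 2909500.00
hole | -452.39 | 59.00 | 44.00 | -26690.97 | -19905.13
Σ | 24847.61 |  |  | 1364809.03 | 2889594.87
x_c = 1364809.03 / 24847.61 = 54.93 in
y_c = 2889594.87 / 24847.61 = 116.29 in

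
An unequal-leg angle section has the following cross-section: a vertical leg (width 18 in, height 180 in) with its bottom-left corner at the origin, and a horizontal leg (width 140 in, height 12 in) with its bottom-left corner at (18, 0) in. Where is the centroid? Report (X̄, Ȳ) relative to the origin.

Part | A | x̄ᵢ | ȳᵢ | A·x̄ᵢ | A·ȳᵢ
vertical leg | 3240.00 | 9.00 | 90.00 | 29160.00 | 291600.00
horizontal leg | 1680.00 | 88.00 | 6.00 | 147840.00 | 10080.00
Σ | 4920.00 |  |  | 177000.00 | 301680.00
X̄ = 177000.00 / 4920.00 = 35.98 in
Ȳ = 301680.00 / 4920.00 = 61.32 in

X̄ = 35.98 in, Ȳ = 61.32 in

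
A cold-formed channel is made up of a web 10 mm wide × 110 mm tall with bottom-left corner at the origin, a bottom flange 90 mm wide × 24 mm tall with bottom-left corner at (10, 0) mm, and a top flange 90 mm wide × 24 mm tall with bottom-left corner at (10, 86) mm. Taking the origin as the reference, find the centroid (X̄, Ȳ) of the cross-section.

X̄ = 44.85 mm, Ȳ = 55.00 mm

web: A = 10 × 110 = 1100.00, centroid at (5.00, 55.00).
bottom flange: A = 90 × 24 = 2160.00, centroid at (55.00, 12.00).
top flange: A = 90 × 24 = 2160.00, centroid at (55.00, 98.00).
ΣA = 5420.00 mm², ΣAX̄ = 243100.00 mm³, ΣAȲ = 298100.00 mm³.
X̄ = 243100.00/5420.00 = 44.85 mm; Ȳ = 298100.00/5420.00 = 55.00 mm.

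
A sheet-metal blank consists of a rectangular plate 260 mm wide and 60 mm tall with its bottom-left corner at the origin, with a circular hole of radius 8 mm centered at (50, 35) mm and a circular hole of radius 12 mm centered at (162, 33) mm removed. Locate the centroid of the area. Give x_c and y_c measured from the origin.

Part | A | x̄ᵢ | ȳᵢ | A·x̄ᵢ | A·ȳᵢ
plate | 15600.00 | 130.00 | 30.00 | 2028000.00 | 468000.00
hole 1 | -201.06 | 50.00 | 35.00 | -10053.10 | -7037.17
hole 2 | -452.39 | 162.00 | 33.00 | -73287.07 | -14928.85
Σ | 14946.55 |  |  | 1944659.83 | 446033.98
x_c = 1944659.83 / 14946.55 = 130.11 mm
y_c = 446033.98 / 14946.55 = 29.84 mm

x_c = 130.11 mm, y_c = 29.84 mm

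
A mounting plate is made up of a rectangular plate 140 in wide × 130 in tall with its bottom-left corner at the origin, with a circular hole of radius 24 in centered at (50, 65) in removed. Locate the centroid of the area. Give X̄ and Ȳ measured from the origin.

X̄ = 72.21 in, Ȳ = 65.00 in

Part | A | x̄ᵢ | ȳᵢ | A·x̄ᵢ | A·ȳᵢ
plate | 18200.00 | 70.00 | 65.00 | 1274000.00 | 1183000.00
hole | -1809.56 | 50.00 | 65.00 | -90477.87 | -117621.23
Σ | 16390.44 |  |  | 1183522.13 | 1065378.77
X̄ = 1183522.13 / 16390.44 = 72.21 in
Ȳ = 1065378.77 / 16390.44 = 65.00 in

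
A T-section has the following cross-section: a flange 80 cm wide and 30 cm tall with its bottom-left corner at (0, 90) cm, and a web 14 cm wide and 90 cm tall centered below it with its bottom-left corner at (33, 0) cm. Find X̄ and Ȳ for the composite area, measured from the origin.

X̄ = 40.00 cm, Ȳ = 84.34 cm

web: A = 14 × 90 = 1260.00, centroid at (40.00, 45.00).
flange: A = 80 × 30 = 2400.00, centroid at (40.00, 105.00).
ΣA = 3660.00 cm², ΣAX̄ = 146400.00 cm³, ΣAȲ = 308700.00 cm³.
X̄ = 146400.00/3660.00 = 40.00 cm; Ȳ = 308700.00/3660.00 = 84.34 cm.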